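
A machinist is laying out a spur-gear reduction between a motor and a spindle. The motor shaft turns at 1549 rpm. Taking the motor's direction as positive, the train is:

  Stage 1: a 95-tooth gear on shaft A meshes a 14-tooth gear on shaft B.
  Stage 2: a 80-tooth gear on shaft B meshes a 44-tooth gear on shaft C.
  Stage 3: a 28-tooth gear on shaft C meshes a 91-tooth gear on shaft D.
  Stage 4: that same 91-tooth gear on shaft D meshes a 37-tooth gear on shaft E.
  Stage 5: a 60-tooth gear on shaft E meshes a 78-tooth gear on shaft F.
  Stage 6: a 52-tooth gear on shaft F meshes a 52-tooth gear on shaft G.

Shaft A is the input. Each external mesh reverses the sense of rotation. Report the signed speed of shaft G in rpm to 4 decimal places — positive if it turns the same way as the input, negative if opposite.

+11124.9291 rpm (same as input, |ω| = 11124.9291 rpm)

Stage 1 [95T→14T]: ω = 1549.0000×95/14 = 10511.0714 rpm, dir flips to −; running = −10511.0714
Stage 2 [80T→44T]: ω = 10511.0714×80/44 = 19111.0390 rpm, dir flips to +; running = +19111.0390
Stage 3 [28T→91T]: ω = 19111.0390×28/91 = 5880.3197 rpm, dir flips to −; running = −5880.3197
Stage 4 [91T→37T]: ω = 5880.3197×91/37 = 14462.4079 rpm, dir flips to +; running = +14462.4079
Stage 5 [60T→78T]: ω = 14462.4079×60/78 = 11124.9291 rpm, dir flips to −; running = −11124.9291
Stage 6 [52T→52T]: ω = 11124.9291×52/52 = 11124.9291 rpm, dir flips to +; running = +11124.9291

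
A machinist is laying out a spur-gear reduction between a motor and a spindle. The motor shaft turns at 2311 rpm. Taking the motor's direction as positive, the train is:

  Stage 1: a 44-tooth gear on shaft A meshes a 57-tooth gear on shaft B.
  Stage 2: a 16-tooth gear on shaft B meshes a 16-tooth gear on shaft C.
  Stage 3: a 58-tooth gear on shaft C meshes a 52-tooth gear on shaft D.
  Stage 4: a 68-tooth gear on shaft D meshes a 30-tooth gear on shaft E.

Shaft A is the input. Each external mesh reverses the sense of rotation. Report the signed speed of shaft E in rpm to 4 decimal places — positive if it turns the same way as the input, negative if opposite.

Stage 1 [44T→57T]: ω = 2311.0000×44/57 = 1783.9298 rpm, dir flips to −; running = −1783.9298
Stage 2 [16T→16T]: ω = 1783.9298×16/16 = 1783.9298 rpm, dir flips to +; running = +1783.9298
Stage 3 [58T→52T]: ω = 1783.9298×58/52 = 1989.7679 rpm, dir flips to −; running = −1989.7679
Stage 4 [68T→30T]: ω = 1989.7679×68/30 = 4510.1405 rpm, dir flips to +; running = +4510.1405

+4510.1405 rpm (same as input, |ω| = 4510.1405 rpm)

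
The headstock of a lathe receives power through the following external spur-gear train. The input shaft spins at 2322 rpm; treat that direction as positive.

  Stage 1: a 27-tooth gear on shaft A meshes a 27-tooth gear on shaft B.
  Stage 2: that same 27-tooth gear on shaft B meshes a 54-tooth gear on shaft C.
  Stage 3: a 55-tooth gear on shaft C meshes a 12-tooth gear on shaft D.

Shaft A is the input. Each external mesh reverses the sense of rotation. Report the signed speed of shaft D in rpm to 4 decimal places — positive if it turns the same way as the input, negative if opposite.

Stage 1 [27T→27T]: ω = 2322.0000×27/27 = 2322.0000 rpm, dir flips to −; running = −2322.0000
Stage 2 [27T→54T]: ω = 2322.0000×27/54 = 1161.0000 rpm, dir flips to +; running = +1161.0000
Stage 3 [55T→12T]: ω = 1161.0000×55/12 = 5321.2500 rpm, dir flips to −; running = −5321.2500

-5321.2500 rpm (opposite to input, |ω| = 5321.2500 rpm)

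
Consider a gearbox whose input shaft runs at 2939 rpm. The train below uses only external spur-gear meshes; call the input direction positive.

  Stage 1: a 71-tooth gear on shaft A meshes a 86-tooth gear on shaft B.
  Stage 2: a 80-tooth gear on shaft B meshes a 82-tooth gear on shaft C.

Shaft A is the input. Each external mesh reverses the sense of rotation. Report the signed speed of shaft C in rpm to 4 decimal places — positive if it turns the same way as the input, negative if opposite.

+2367.2036 rpm (same as input, |ω| = 2367.2036 rpm)

Stage 1 [71T→86T]: ω = 2939.0000×71/86 = 2426.3837 rpm, dir flips to −; running = −2426.3837
Stage 2 [80T→82T]: ω = 2426.3837×80/82 = 2367.2036 rpm, dir flips to +; running = +2367.2036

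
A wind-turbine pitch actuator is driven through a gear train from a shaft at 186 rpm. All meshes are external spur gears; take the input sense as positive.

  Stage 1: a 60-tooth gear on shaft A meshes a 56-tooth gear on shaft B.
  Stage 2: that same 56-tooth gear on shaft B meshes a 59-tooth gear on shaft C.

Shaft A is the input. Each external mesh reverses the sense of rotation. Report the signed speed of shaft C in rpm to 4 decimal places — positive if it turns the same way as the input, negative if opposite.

+189.1525 rpm (same as input, |ω| = 189.1525 rpm)

Stage 1 [60T→56T]: ω = 186.0000×60/56 = 199.2857 rpm, dir flips to −; running = −199.2857
Stage 2 [56T→59T]: ω = 199.2857×56/59 = 189.1525 rpm, dir flips to +; running = +189.1525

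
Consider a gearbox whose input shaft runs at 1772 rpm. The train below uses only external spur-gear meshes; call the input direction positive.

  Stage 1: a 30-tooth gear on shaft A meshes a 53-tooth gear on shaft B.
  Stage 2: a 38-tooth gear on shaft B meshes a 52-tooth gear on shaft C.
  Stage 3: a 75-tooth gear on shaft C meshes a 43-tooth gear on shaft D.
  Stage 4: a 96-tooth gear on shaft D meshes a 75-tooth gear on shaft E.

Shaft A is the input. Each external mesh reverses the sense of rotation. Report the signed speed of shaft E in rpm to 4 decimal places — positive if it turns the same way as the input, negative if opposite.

+1636.4100 rpm (same as input, |ω| = 1636.4100 rpm)

Stage 1 [30T→53T]: ω = 1772.0000×30/53 = 1003.0189 rpm, dir flips to −; running = −1003.0189
Stage 2 [38T→52T]: ω = 1003.0189×38/52 = 732.9753 rpm, dir flips to +; running = +732.9753
Stage 3 [75T→43T]: ω = 732.9753×75/43 = 1278.4453 rpm, dir flips to −; running = −1278.4453
Stage 4 [96T→75T]: ω = 1278.4453×96/75 = 1636.4100 rpm, dir flips to +; running = +1636.4100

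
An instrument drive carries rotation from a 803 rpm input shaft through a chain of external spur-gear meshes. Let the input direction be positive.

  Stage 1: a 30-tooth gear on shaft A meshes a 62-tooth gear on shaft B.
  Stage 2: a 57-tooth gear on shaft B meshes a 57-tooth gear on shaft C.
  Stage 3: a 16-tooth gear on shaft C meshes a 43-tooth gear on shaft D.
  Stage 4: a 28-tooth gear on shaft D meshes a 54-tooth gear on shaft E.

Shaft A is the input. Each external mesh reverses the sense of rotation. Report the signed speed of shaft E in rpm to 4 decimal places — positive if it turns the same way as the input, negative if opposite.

+74.9654 rpm (same as input, |ω| = 74.9654 rpm)

Stage 1 [30T→62T]: ω = 803.0000×30/62 = 388.5484 rpm, dir flips to −; running = −388.5484
Stage 2 [57T→57T]: ω = 388.5484×57/57 = 388.5484 rpm, dir flips to +; running = +388.5484
Stage 3 [16T→43T]: ω = 388.5484×16/43 = 144.5761 rpm, dir flips to −; running = −144.5761
Stage 4 [28T→54T]: ω = 144.5761×28/54 = 74.9654 rpm, dir flips to +; running = +74.9654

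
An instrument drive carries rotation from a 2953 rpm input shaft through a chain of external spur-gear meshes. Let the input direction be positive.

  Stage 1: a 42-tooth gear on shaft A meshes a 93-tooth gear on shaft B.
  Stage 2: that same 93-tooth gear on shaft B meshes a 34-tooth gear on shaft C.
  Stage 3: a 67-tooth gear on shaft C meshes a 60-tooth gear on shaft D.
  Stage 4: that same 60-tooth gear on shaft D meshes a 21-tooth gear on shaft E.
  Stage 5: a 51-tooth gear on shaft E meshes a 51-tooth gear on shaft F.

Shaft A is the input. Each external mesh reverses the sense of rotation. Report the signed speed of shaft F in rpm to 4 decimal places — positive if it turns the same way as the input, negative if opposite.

Stage 1 [42T→93T]: ω = 2953.0000×42/93 = 1333.6129 rpm, dir flips to −; running = −1333.6129
Stage 2 [93T→34T]: ω = 1333.6129×93/34 = 3647.8235 rpm, dir flips to +; running = +3647.8235
Stage 3 [67T→60T]: ω = 3647.8235×67/60 = 4073.4029 rpm, dir flips to −; running = −4073.4029
Stage 4 [60T→21T]: ω = 4073.4029×60/21 = 11638.2941 rpm, dir flips to +; running = +11638.2941
Stage 5 [51T→51T]: ω = 11638.2941×51/51 = 11638.2941 rpm, dir flips to −; running = −11638.2941

-11638.2941 rpm (opposite to input, |ω| = 11638.2941 rpm)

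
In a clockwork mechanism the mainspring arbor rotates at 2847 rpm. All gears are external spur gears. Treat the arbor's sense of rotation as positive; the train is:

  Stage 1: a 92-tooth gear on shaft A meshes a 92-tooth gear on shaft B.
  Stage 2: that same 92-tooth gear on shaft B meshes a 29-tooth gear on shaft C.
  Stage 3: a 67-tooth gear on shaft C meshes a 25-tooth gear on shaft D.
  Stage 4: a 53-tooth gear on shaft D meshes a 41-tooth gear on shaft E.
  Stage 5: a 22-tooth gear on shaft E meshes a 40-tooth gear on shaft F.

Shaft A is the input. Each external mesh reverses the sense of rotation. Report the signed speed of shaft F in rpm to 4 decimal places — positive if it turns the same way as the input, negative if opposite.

Stage 1 [92T→92T]: ω = 2847.0000×92/92 = 2847.0000 rpm, dir flips to −; running = −2847.0000
Stage 2 [92T→29T]: ω = 2847.0000×92/29 = 9031.8621 rpm, dir flips to +; running = +9031.8621
Stage 3 [67T→25T]: ω = 9031.8621×67/25 = 24205.3903 rpm, dir flips to −; running = −24205.3903
Stage 4 [53T→41T]: ω = 24205.3903×53/41 = 31289.8948 rpm, dir flips to +; running = +31289.8948
Stage 5 [22T→40T]: ω = 31289.8948×22/40 = 17209.4422 rpm, dir flips to −; running = −17209.4422

-17209.4422 rpm (opposite to input, |ω| = 17209.4422 rpm)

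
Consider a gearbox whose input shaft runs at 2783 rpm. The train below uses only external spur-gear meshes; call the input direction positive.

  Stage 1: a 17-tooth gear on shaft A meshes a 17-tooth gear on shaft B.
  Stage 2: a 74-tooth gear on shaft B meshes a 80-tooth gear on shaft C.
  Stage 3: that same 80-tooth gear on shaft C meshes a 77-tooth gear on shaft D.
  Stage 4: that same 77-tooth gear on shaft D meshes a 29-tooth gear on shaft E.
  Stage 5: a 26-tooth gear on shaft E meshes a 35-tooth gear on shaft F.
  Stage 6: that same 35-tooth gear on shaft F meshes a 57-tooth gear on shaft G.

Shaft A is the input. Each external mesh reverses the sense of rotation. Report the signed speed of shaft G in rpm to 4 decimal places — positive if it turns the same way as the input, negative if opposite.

Stage 1 [17T→17T]: ω = 2783.0000×17/17 = 2783.0000 rpm, dir flips to −; running = −2783.0000
Stage 2 [74T→80T]: ω = 2783.0000×74/80 = 2574.2750 rpm, dir flips to +; running = +2574.2750
Stage 3 [80T→77T]: ω = 2574.2750×80/77 = 2674.5714 rpm, dir flips to −; running = −2674.5714
Stage 4 [77T→29T]: ω = 2674.5714×77/29 = 7101.4483 rpm, dir flips to +; running = +7101.4483
Stage 5 [26T→35T]: ω = 7101.4483×26/35 = 5275.3616 rpm, dir flips to −; running = −5275.3616
Stage 6 [35T→57T]: ω = 5275.3616×35/57 = 3239.2571 rpm, dir flips to +; running = +3239.2571

+3239.2571 rpm (same as input, |ω| = 3239.2571 rpm)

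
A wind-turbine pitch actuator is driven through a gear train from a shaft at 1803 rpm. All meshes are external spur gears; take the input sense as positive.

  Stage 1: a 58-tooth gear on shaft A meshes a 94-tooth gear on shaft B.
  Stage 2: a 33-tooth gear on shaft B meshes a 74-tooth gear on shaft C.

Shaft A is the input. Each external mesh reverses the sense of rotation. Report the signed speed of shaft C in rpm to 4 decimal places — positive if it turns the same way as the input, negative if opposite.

Stage 1 [58T→94T]: ω = 1803.0000×58/94 = 1112.4894 rpm, dir flips to −; running = −1112.4894
Stage 2 [33T→74T]: ω = 1112.4894×33/74 = 496.1101 rpm, dir flips to +; running = +496.1101

+496.1101 rpm (same as input, |ω| = 496.1101 rpm)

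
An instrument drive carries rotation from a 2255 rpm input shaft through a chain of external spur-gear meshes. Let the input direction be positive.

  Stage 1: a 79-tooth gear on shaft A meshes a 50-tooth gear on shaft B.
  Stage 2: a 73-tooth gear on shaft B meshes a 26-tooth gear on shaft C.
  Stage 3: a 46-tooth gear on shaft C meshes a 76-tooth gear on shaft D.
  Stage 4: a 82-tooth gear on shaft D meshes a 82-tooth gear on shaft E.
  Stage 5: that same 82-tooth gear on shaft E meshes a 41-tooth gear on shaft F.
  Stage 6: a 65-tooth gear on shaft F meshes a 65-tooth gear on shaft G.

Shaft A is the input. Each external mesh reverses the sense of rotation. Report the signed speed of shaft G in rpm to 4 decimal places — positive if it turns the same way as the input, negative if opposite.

+12109.5326 rpm (same as input, |ω| = 12109.5326 rpm)

Stage 1 [79T→50T]: ω = 2255.0000×79/50 = 3562.9000 rpm, dir flips to −; running = −3562.9000
Stage 2 [73T→26T]: ω = 3562.9000×73/26 = 10003.5269 rpm, dir flips to +; running = +10003.5269
Stage 3 [46T→76T]: ω = 10003.5269×46/76 = 6054.7663 rpm, dir flips to −; running = −6054.7663
Stage 4 [82T→82T]: ω = 6054.7663×82/82 = 6054.7663 rpm, dir flips to +; running = +6054.7663
Stage 5 [82T→41T]: ω = 6054.7663×82/41 = 12109.5326 rpm, dir flips to −; running = −12109.5326
Stage 6 [65T→65T]: ω = 12109.5326×65/65 = 12109.5326 rpm, dir flips to +; running = +12109.5326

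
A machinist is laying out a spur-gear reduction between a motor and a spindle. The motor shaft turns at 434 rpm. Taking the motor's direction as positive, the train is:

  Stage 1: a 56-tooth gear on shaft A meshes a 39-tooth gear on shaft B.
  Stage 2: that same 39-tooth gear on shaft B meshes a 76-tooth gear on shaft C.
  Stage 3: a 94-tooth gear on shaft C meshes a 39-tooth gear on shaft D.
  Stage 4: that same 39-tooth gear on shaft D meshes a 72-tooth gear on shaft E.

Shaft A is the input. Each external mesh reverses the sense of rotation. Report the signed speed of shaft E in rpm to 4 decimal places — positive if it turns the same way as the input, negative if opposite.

Stage 1 [56T→39T]: ω = 434.0000×56/39 = 623.1795 rpm, dir flips to −; running = −623.1795
Stage 2 [39T→76T]: ω = 623.1795×39/76 = 319.7895 rpm, dir flips to +; running = +319.7895
Stage 3 [94T→39T]: ω = 319.7895×94/39 = 770.7746 rpm, dir flips to −; running = −770.7746
Stage 4 [39T→72T]: ω = 770.7746×39/72 = 417.5029 rpm, dir flips to +; running = +417.5029

+417.5029 rpm (same as input, |ω| = 417.5029 rpm)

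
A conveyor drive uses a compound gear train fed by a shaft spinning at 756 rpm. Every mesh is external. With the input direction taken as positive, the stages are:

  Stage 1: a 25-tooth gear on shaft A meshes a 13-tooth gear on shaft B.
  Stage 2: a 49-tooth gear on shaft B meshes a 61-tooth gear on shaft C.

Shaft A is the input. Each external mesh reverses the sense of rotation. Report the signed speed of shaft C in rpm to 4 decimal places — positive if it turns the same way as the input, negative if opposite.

+1167.8436 rpm (same as input, |ω| = 1167.8436 rpm)

Stage 1 [25T→13T]: ω = 756.0000×25/13 = 1453.8462 rpm, dir flips to −; running = −1453.8462
Stage 2 [49T→61T]: ω = 1453.8462×49/61 = 1167.8436 rpm, dir flips to +; running = +1167.8436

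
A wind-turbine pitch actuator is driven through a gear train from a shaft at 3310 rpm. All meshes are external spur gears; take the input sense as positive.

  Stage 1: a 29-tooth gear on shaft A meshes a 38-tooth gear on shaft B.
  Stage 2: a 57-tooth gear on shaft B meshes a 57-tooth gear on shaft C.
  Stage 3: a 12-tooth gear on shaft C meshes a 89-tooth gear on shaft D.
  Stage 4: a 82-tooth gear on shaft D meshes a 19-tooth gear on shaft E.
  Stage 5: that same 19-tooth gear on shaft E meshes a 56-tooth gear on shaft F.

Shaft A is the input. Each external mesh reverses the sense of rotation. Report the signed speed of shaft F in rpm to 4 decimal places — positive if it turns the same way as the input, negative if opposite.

-498.7231 rpm (opposite to input, |ω| = 498.7231 rpm)

Stage 1 [29T→38T]: ω = 3310.0000×29/38 = 2526.0526 rpm, dir flips to −; running = −2526.0526
Stage 2 [57T→57T]: ω = 2526.0526×57/57 = 2526.0526 rpm, dir flips to +; running = +2526.0526
Stage 3 [12T→89T]: ω = 2526.0526×12/89 = 340.5914 rpm, dir flips to −; running = −340.5914
Stage 4 [82T→19T]: ω = 340.5914×82/19 = 1469.9206 rpm, dir flips to +; running = +1469.9206
Stage 5 [19T→56T]: ω = 1469.9206×19/56 = 498.7231 rpm, dir flips to −; running = −498.7231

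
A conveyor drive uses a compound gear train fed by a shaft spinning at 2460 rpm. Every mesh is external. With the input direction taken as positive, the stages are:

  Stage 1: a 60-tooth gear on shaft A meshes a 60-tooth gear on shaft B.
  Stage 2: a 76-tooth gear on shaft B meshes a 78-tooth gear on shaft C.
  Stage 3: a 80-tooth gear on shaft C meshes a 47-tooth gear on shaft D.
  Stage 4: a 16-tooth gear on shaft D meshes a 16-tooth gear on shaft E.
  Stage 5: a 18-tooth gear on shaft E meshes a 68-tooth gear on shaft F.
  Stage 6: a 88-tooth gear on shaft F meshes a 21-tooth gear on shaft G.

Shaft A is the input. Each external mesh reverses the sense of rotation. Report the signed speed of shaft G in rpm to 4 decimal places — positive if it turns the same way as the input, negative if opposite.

Stage 1 [60T→60T]: ω = 2460.0000×60/60 = 2460.0000 rpm, dir flips to −; running = −2460.0000
Stage 2 [76T→78T]: ω = 2460.0000×76/78 = 2396.9231 rpm, dir flips to +; running = +2396.9231
Stage 3 [80T→47T]: ω = 2396.9231×80/47 = 4079.8691 rpm, dir flips to −; running = −4079.8691
Stage 4 [16T→16T]: ω = 4079.8691×16/16 = 4079.8691 rpm, dir flips to +; running = +4079.8691
Stage 5 [18T→68T]: ω = 4079.8691×18/68 = 1079.9653 rpm, dir flips to −; running = −1079.9653
Stage 6 [88T→21T]: ω = 1079.9653×88/21 = 4525.5690 rpm, dir flips to +; running = +4525.5690

+4525.5690 rpm (same as input, |ω| = 4525.5690 rpm)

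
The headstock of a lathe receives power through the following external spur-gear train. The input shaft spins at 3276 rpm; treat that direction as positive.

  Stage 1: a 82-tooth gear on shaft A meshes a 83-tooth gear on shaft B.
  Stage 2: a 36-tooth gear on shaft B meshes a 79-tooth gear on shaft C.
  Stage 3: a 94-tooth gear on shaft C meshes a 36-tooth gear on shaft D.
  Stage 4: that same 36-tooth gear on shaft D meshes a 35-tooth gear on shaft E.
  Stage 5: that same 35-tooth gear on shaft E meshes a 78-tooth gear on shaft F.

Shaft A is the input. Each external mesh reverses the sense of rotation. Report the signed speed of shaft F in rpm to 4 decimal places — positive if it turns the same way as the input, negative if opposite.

Stage 1 [82T→83T]: ω = 3276.0000×82/83 = 3236.5301 rpm, dir flips to −; running = −3236.5301
Stage 2 [36T→79T]: ω = 3236.5301×36/79 = 1474.8745 rpm, dir flips to +; running = +1474.8745
Stage 3 [94T→36T]: ω = 1474.8745×94/36 = 3851.0612 rpm, dir flips to −; running = −3851.0612
Stage 4 [36T→35T]: ω = 3851.0612×36/35 = 3961.0915 rpm, dir flips to +; running = +3961.0915
Stage 5 [35T→78T]: ω = 3961.0915×35/78 = 1777.4128 rpm, dir flips to −; running = −1777.4128

-1777.4128 rpm (opposite to input, |ω| = 1777.4128 rpm)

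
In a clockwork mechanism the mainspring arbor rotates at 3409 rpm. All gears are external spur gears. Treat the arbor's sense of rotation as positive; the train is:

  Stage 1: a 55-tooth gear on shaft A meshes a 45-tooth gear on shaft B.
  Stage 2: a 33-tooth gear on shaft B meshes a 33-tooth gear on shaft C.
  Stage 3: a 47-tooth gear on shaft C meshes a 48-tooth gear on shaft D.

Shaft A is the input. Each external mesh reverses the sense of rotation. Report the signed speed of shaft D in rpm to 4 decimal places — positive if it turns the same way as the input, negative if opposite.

-4079.7523 rpm (opposite to input, |ω| = 4079.7523 rpm)

Stage 1 [55T→45T]: ω = 3409.0000×55/45 = 4166.5556 rpm, dir flips to −; running = −4166.5556
Stage 2 [33T→33T]: ω = 4166.5556×33/33 = 4166.5556 rpm, dir flips to +; running = +4166.5556
Stage 3 [47T→48T]: ω = 4166.5556×47/48 = 4079.7523 rpm, dir flips to −; running = −4079.7523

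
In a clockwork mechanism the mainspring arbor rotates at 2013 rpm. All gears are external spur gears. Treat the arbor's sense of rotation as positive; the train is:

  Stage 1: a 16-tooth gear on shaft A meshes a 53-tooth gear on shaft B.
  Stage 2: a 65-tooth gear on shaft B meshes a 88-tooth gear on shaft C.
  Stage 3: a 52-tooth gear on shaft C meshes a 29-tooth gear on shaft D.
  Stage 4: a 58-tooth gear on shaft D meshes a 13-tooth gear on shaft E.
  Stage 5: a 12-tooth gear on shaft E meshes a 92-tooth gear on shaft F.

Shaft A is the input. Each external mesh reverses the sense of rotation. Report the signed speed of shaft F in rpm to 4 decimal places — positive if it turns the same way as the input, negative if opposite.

Stage 1 [16T→53T]: ω = 2013.0000×16/53 = 607.6981 rpm, dir flips to −; running = −607.6981
Stage 2 [65T→88T]: ω = 607.6981×65/88 = 448.8679 rpm, dir flips to +; running = +448.8679
Stage 3 [52T→29T]: ω = 448.8679×52/29 = 804.8666 rpm, dir flips to −; running = −804.8666
Stage 4 [58T→13T]: ω = 804.8666×58/13 = 3590.9434 rpm, dir flips to +; running = +3590.9434
Stage 5 [12T→92T]: ω = 3590.9434×12/92 = 468.3839 rpm, dir flips to −; running = −468.3839

-468.3839 rpm (opposite to input, |ω| = 468.3839 rpm)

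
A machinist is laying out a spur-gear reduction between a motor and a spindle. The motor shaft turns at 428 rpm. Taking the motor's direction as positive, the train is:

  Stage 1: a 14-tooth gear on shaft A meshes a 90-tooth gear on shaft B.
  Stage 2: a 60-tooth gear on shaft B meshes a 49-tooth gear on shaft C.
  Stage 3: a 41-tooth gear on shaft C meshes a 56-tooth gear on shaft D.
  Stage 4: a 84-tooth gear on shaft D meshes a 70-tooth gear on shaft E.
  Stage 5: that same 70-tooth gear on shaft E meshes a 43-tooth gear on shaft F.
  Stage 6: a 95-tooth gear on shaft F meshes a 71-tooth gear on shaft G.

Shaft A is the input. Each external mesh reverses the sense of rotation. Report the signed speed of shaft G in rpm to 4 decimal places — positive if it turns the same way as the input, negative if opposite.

+156.0114 rpm (same as input, |ω| = 156.0114 rpm)

Stage 1 [14T→90T]: ω = 428.0000×14/90 = 66.5778 rpm, dir flips to −; running = −66.5778
Stage 2 [60T→49T]: ω = 66.5778×60/49 = 81.5238 rpm, dir flips to +; running = +81.5238
Stage 3 [41T→56T]: ω = 81.5238×41/56 = 59.6871 rpm, dir flips to −; running = −59.6871
Stage 4 [84T→70T]: ω = 59.6871×84/70 = 71.6245 rpm, dir flips to +; running = +71.6245
Stage 5 [70T→43T]: ω = 71.6245×70/43 = 116.5980 rpm, dir flips to −; running = −116.5980
Stage 6 [95T→71T]: ω = 116.5980×95/71 = 156.0114 rpm, dir flips to +; running = +156.0114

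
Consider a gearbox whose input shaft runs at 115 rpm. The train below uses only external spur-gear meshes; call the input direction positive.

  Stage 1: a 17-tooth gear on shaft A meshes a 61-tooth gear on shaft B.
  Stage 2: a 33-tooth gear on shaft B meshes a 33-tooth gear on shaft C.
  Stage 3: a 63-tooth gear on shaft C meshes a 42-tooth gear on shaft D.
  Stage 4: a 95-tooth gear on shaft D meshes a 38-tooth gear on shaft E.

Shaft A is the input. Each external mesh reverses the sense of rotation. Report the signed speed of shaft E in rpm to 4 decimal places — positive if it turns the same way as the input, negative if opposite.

Stage 1 [17T→61T]: ω = 115.0000×17/61 = 32.0492 rpm, dir flips to −; running = −32.0492
Stage 2 [33T→33T]: ω = 32.0492×33/33 = 32.0492 rpm, dir flips to +; running = +32.0492
Stage 3 [63T→42T]: ω = 32.0492×63/42 = 48.0738 rpm, dir flips to −; running = −48.0738
Stage 4 [95T→38T]: ω = 48.0738×95/38 = 120.1844 rpm, dir flips to +; running = +120.1844

+120.1844 rpm (same as input, |ω| = 120.1844 rpm)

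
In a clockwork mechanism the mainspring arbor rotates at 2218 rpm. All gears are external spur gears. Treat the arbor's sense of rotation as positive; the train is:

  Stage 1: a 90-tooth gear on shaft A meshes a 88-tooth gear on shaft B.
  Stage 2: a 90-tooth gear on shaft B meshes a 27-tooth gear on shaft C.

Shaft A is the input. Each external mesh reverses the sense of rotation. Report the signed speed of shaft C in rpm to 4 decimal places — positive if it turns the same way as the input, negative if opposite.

Stage 1 [90T→88T]: ω = 2218.0000×90/88 = 2268.4091 rpm, dir flips to −; running = −2268.4091
Stage 2 [90T→27T]: ω = 2268.4091×90/27 = 7561.3636 rpm, dir flips to +; running = +7561.3636

+7561.3636 rpm (same as input, |ω| = 7561.3636 rpm)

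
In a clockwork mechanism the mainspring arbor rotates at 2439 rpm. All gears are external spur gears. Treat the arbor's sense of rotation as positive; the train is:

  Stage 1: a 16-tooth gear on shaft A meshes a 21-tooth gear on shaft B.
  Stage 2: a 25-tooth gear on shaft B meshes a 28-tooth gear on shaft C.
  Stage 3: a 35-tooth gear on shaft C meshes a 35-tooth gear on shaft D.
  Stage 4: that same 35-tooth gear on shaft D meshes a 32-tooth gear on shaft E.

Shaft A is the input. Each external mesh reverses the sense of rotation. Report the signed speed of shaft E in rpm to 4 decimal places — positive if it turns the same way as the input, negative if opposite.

+1814.7321 rpm (same as input, |ω| = 1814.7321 rpm)

Stage 1 [16T→21T]: ω = 2439.0000×16/21 = 1858.2857 rpm, dir flips to −; running = −1858.2857
Stage 2 [25T→28T]: ω = 1858.2857×25/28 = 1659.1837 rpm, dir flips to +; running = +1659.1837
Stage 3 [35T→35T]: ω = 1659.1837×35/35 = 1659.1837 rpm, dir flips to −; running = −1659.1837
Stage 4 [35T→32T]: ω = 1659.1837×35/32 = 1814.7321 rpm, dir flips to +; running = +1814.7321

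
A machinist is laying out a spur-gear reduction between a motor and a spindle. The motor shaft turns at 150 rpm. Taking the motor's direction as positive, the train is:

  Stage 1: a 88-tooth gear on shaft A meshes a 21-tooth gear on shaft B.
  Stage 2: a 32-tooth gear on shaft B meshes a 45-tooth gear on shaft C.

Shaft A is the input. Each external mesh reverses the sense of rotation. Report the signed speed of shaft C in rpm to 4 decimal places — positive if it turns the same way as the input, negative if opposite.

Stage 1 [88T→21T]: ω = 150.0000×88/21 = 628.5714 rpm, dir flips to −; running = −628.5714
Stage 2 [32T→45T]: ω = 628.5714×32/45 = 446.9841 rpm, dir flips to +; running = +446.9841

+446.9841 rpm (same as input, |ω| = 446.9841 rpm)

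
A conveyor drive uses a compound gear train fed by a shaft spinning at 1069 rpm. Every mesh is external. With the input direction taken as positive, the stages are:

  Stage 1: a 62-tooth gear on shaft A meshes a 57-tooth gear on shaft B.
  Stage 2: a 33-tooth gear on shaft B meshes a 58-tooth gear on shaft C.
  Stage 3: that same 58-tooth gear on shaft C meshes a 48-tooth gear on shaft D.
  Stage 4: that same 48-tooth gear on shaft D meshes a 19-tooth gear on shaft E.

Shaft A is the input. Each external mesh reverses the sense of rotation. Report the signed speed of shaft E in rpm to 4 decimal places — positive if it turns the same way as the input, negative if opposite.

Stage 1 [62T→57T]: ω = 1069.0000×62/57 = 1162.7719 rpm, dir flips to −; running = −1162.7719
Stage 2 [33T→58T]: ω = 1162.7719×33/58 = 661.5771 rpm, dir flips to +; running = +661.5771
Stage 3 [58T→48T]: ω = 661.5771×58/48 = 799.4057 rpm, dir flips to −; running = −799.4057
Stage 4 [48T→19T]: ω = 799.4057×48/19 = 2019.5512 rpm, dir flips to +; running = +2019.5512

+2019.5512 rpm (same as input, |ω| = 2019.5512 rpm)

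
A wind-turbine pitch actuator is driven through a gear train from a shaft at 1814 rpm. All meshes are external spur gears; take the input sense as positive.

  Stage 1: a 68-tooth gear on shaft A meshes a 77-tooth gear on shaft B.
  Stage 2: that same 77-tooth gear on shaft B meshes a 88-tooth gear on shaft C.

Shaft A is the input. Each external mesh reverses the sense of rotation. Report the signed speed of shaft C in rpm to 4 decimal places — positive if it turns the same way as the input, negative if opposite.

+1401.7273 rpm (same as input, |ω| = 1401.7273 rpm)

Stage 1 [68T→77T]: ω = 1814.0000×68/77 = 1601.9740 rpm, dir flips to −; running = −1601.9740
Stage 2 [77T→88T]: ω = 1601.9740×77/88 = 1401.7273 rpm, dir flips to +; running = +1401.7273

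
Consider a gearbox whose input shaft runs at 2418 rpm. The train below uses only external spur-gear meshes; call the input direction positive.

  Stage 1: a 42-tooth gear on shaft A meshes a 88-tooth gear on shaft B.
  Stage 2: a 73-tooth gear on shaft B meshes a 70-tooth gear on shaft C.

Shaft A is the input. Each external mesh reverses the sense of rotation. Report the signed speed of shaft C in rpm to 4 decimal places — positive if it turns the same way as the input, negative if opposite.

Stage 1 [42T→88T]: ω = 2418.0000×42/88 = 1154.0455 rpm, dir flips to −; running = −1154.0455
Stage 2 [73T→70T]: ω = 1154.0455×73/70 = 1203.5045 rpm, dir flips to +; running = +1203.5045

+1203.5045 rpm (same as input, |ω| = 1203.5045 rpm)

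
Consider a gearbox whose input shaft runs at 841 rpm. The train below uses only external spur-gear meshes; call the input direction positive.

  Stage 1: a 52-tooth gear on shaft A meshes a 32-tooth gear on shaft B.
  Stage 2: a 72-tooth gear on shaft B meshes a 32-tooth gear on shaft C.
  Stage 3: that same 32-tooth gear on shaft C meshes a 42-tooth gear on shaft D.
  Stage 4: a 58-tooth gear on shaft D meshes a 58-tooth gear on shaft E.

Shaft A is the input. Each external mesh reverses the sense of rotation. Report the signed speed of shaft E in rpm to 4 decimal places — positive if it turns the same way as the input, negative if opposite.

Stage 1 [52T→32T]: ω = 841.0000×52/32 = 1366.6250 rpm, dir flips to −; running = −1366.6250
Stage 2 [72T→32T]: ω = 1366.6250×72/32 = 3074.9062 rpm, dir flips to +; running = +3074.9062
Stage 3 [32T→42T]: ω = 3074.9062×32/42 = 2342.7857 rpm, dir flips to −; running = −2342.7857
Stage 4 [58T→58T]: ω = 2342.7857×58/58 = 2342.7857 rpm, dir flips to +; running = +2342.7857

+2342.7857 rpm (same as input, |ω| = 2342.7857 rpm)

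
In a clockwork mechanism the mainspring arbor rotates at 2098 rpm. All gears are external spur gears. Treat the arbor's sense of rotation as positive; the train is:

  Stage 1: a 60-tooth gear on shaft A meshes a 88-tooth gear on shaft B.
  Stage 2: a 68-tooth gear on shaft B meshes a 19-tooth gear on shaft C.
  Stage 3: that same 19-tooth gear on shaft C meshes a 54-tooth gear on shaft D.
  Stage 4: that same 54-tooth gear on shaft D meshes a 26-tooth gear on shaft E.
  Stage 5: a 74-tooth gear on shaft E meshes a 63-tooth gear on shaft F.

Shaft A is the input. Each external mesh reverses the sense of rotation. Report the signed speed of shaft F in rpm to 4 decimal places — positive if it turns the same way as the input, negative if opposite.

Stage 1 [60T→88T]: ω = 2098.0000×60/88 = 1430.4545 rpm, dir flips to −; running = −1430.4545
Stage 2 [68T→19T]: ω = 1430.4545×68/19 = 5119.5215 rpm, dir flips to +; running = +5119.5215
Stage 3 [19T→54T]: ω = 5119.5215×19/54 = 1801.3131 rpm, dir flips to −; running = −1801.3131
Stage 4 [54T→26T]: ω = 1801.3131×54/26 = 3741.1888 rpm, dir flips to +; running = +3741.1888
Stage 5 [74T→63T]: ω = 3741.1888×74/63 = 4394.4123 rpm, dir flips to −; running = −4394.4123

-4394.4123 rpm (opposite to input, |ω| = 4394.4123 rpm)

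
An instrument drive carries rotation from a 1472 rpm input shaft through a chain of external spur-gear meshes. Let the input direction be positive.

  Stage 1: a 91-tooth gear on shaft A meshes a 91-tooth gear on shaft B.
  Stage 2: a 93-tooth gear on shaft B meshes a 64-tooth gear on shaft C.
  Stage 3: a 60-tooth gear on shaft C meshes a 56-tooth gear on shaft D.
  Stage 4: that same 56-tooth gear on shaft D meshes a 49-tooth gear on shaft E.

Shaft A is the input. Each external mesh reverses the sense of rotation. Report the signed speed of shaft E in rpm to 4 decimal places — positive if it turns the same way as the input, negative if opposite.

Stage 1 [91T→91T]: ω = 1472.0000×91/91 = 1472.0000 rpm, dir flips to −; running = −1472.0000
Stage 2 [93T→64T]: ω = 1472.0000×93/64 = 2139.0000 rpm, dir flips to +; running = +2139.0000
Stage 3 [60T→56T]: ω = 2139.0000×60/56 = 2291.7857 rpm, dir flips to −; running = −2291.7857
Stage 4 [56T→49T]: ω = 2291.7857×56/49 = 2619.1837 rpm, dir flips to +; running = +2619.1837

+2619.1837 rpm (same as input, |ω| = 2619.1837 rpm)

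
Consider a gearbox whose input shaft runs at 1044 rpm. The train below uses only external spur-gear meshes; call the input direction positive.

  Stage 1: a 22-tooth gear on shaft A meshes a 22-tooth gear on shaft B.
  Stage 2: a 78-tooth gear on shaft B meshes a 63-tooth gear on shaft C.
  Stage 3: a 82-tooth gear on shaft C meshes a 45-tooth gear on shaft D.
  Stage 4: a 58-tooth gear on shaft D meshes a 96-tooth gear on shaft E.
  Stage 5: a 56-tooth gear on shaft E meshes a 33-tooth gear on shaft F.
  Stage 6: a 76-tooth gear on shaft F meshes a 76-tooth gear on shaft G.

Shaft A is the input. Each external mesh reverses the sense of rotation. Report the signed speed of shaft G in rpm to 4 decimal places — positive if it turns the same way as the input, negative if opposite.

Stage 1 [22T→22T]: ω = 1044.0000×22/22 = 1044.0000 rpm, dir flips to −; running = −1044.0000
Stage 2 [78T→63T]: ω = 1044.0000×78/63 = 1292.5714 rpm, dir flips to +; running = +1292.5714
Stage 3 [82T→45T]: ω = 1292.5714×82/45 = 2355.3524 rpm, dir flips to −; running = −2355.3524
Stage 4 [58T→96T]: ω = 2355.3524×58/96 = 1423.0254 rpm, dir flips to +; running = +1423.0254
Stage 5 [56T→33T]: ω = 1423.0254×56/33 = 2414.8310 rpm, dir flips to −; running = −2414.8310
Stage 6 [76T→76T]: ω = 2414.8310×76/76 = 2414.8310 rpm, dir flips to +; running = +2414.8310

+2414.8310 rpm (same as input, |ω| = 2414.8310 rpm)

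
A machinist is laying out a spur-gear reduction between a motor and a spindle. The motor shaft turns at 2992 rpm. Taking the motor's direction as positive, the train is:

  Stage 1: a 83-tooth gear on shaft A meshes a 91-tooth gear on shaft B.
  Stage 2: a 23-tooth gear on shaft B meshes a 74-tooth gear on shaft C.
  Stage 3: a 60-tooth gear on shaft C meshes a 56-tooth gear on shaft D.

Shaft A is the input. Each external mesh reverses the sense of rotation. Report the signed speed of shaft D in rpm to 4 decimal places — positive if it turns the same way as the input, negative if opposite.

Stage 1 [83T→91T]: ω = 2992.0000×83/91 = 2728.9670 rpm, dir flips to −; running = −2728.9670
Stage 2 [23T→74T]: ω = 2728.9670×23/74 = 848.1925 rpm, dir flips to +; running = +848.1925
Stage 3 [60T→56T]: ω = 848.1925×60/56 = 908.7776 rpm, dir flips to −; running = −908.7776

-908.7776 rpm (opposite to input, |ω| = 908.7776 rpm)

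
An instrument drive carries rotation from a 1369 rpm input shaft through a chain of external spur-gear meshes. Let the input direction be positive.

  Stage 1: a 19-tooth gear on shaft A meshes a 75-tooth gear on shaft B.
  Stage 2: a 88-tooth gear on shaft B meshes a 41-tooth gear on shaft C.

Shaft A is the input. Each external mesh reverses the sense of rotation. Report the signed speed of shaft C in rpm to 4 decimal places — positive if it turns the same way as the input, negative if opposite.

+744.3798 rpm (same as input, |ω| = 744.3798 rpm)

Stage 1 [19T→75T]: ω = 1369.0000×19/75 = 346.8133 rpm, dir flips to −; running = −346.8133
Stage 2 [88T→41T]: ω = 346.8133×88/41 = 744.3798 rpm, dir flips to +; running = +744.3798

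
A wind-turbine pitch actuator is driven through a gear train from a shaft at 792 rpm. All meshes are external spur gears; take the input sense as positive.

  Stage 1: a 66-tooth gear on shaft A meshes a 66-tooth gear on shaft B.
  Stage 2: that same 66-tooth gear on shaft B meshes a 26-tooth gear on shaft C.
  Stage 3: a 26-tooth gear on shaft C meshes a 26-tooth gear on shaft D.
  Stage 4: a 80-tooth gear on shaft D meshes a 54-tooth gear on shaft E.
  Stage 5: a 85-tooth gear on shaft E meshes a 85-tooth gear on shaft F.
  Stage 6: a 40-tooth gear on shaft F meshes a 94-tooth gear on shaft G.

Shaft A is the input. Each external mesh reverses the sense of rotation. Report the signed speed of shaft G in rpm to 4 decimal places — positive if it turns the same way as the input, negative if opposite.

Stage 1 [66T→66T]: ω = 792.0000×66/66 = 792.0000 rpm, dir flips to −; running = −792.0000
Stage 2 [66T→26T]: ω = 792.0000×66/26 = 2010.4615 rpm, dir flips to +; running = +2010.4615
Stage 3 [26T→26T]: ω = 2010.4615×26/26 = 2010.4615 rpm, dir flips to −; running = −2010.4615
Stage 4 [80T→54T]: ω = 2010.4615×80/54 = 2978.4615 rpm, dir flips to +; running = +2978.4615
Stage 5 [85T→85T]: ω = 2978.4615×85/85 = 2978.4615 rpm, dir flips to −; running = −2978.4615
Stage 6 [40T→94T]: ω = 2978.4615×40/94 = 1267.4304 rpm, dir flips to +; running = +1267.4304

+1267.4304 rpm (same as input, |ω| = 1267.4304 rpm)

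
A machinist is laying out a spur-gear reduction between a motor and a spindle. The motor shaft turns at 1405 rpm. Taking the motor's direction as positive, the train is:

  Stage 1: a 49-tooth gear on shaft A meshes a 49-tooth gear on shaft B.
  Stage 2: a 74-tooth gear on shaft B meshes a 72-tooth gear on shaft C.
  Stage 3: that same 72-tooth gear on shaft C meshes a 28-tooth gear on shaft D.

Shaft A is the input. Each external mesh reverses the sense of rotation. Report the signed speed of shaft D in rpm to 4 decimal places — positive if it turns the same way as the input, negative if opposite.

Stage 1 [49T→49T]: ω = 1405.0000×49/49 = 1405.0000 rpm, dir flips to −; running = −1405.0000
Stage 2 [74T→72T]: ω = 1405.0000×74/72 = 1444.0278 rpm, dir flips to +; running = +1444.0278
Stage 3 [72T→28T]: ω = 1444.0278×72/28 = 3713.2143 rpm, dir flips to −; running = −3713.2143

-3713.2143 rpm (opposite to input, |ω| = 3713.2143 rpm)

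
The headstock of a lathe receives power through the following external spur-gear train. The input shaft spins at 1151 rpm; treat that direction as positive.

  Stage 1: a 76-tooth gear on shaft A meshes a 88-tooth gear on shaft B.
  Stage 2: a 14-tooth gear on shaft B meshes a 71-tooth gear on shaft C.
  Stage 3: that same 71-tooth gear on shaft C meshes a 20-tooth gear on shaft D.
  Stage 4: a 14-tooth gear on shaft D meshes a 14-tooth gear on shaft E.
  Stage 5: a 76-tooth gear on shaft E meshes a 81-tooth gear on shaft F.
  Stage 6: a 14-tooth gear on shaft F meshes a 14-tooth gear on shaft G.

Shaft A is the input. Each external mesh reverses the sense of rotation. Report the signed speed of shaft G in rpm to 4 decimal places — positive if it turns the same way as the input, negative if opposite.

Stage 1 [76T→88T]: ω = 1151.0000×76/88 = 994.0455 rpm, dir flips to −; running = −994.0455
Stage 2 [14T→71T]: ω = 994.0455×14/71 = 196.0090 rpm, dir flips to +; running = +196.0090
Stage 3 [71T→20T]: ω = 196.0090×71/20 = 695.8318 rpm, dir flips to −; running = −695.8318
Stage 4 [14T→14T]: ω = 695.8318×14/14 = 695.8318 rpm, dir flips to +; running = +695.8318
Stage 5 [76T→81T]: ω = 695.8318×76/81 = 652.8792 rpm, dir flips to −; running = −652.8792
Stage 6 [14T→14T]: ω = 652.8792×14/14 = 652.8792 rpm, dir flips to +; running = +652.8792

+652.8792 rpm (same as input, |ω| = 652.8792 rpm)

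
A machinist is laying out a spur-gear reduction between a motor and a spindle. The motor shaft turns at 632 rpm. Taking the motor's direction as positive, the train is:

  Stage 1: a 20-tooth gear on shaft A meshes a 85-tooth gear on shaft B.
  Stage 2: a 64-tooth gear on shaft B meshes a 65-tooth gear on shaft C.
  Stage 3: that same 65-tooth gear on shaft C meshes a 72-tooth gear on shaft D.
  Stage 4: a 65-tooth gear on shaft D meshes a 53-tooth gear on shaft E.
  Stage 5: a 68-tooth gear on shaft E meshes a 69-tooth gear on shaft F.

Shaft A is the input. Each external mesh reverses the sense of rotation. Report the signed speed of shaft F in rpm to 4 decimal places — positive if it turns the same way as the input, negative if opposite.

Stage 1 [20T→85T]: ω = 632.0000×20/85 = 148.7059 rpm, dir flips to −; running = −148.7059
Stage 2 [64T→65T]: ω = 148.7059×64/65 = 146.4181 rpm, dir flips to +; running = +146.4181
Stage 3 [65T→72T]: ω = 146.4181×65/72 = 132.1830 rpm, dir flips to −; running = −132.1830
Stage 4 [65T→53T]: ω = 132.1830×65/53 = 162.1112 rpm, dir flips to +; running = +162.1112
Stage 5 [68T→69T]: ω = 162.1112×68/69 = 159.7618 rpm, dir flips to −; running = −159.7618

-159.7618 rpm (opposite to input, |ω| = 159.7618 rpm)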